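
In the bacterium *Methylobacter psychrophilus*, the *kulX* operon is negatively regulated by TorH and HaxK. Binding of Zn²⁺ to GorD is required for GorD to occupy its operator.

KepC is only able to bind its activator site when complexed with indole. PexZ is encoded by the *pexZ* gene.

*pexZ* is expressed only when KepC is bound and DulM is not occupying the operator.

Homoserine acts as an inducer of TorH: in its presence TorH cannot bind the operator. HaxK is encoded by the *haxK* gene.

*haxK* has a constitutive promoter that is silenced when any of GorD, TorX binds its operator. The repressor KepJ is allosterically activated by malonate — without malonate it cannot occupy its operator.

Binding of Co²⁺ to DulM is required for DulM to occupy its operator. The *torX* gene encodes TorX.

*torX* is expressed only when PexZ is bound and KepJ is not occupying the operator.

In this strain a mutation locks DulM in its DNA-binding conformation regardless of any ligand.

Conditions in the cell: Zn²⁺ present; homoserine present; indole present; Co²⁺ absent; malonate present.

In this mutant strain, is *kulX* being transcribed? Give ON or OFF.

ON

Homoserine is present, so TorH is inactive.
Zn²⁺ is present, so GorD is active.
DulM is constitutively active in this strain.
Indole is present, so KepC is active.
With repressor DulM bound, *pexZ* is not transcribed.
So PexZ is not produced.
Malonate is present, so KepJ is active.
With repressor KepJ bound, *torX* is not transcribed.
So TorX is not produced.
With repressor GorD bound, *haxK* is not transcribed.
So HaxK is not produced.
With no repressor bound, *kulX* is transcribed.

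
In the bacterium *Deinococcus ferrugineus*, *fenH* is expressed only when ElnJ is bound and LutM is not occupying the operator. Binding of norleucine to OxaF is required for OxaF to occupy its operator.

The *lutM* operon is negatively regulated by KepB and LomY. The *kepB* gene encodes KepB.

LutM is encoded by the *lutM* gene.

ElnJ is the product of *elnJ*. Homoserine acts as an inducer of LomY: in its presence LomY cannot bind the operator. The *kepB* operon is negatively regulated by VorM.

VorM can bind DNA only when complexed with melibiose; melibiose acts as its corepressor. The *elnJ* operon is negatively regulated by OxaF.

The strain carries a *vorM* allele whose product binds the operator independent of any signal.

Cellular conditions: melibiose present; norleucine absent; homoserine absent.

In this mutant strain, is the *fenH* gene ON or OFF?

VorM is constitutively active in this strain.
With repressor VorM bound, *kepB* is not transcribed.
So KepB is not produced.
Homoserine is absent, so LomY is active.
With repressor LomY bound, *lutM* is not transcribed.
So LutM is not produced.
Norleucine is absent, so OxaF is inactive.
With no repressor bound, *elnJ* is transcribed.
So ElnJ is produced and active.
No repressor is bound and ElnJ is active, so *fenH* is transcribed.

ON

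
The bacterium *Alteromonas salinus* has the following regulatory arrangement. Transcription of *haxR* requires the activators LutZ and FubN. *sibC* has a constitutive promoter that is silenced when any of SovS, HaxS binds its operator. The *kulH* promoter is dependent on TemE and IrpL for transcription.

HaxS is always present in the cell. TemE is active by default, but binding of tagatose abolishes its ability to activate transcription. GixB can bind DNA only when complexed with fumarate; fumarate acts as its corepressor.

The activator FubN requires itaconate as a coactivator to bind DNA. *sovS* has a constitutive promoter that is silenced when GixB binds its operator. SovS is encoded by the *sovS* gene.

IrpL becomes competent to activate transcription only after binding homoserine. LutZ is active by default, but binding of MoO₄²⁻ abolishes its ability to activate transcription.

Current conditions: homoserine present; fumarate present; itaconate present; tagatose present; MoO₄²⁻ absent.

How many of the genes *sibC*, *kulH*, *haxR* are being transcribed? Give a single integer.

Fumarate is present, so GixB is active.
With repressor GixB bound, *sovS* is not transcribed.
So SovS is not produced.
HaxS is produced constitutively and is active.
With repressor HaxS bound, *sibC* is not transcribed.
→ *sibC* is OFF.
Tagatose is present, so TemE is inactive.
Homoserine is present, so IrpL is active.
Required activator TemE is absent, so *kulH* is not transcribed.
→ *kulH* is OFF.
MoO₄²⁻ is absent, so LutZ is active.
Itaconate is present, so FubN is active.
No repressor is bound and LutZ and FubN are active, so *haxR* is transcribed.
→ *haxR* is ON.
1 of the 3 genes is transcribed.

1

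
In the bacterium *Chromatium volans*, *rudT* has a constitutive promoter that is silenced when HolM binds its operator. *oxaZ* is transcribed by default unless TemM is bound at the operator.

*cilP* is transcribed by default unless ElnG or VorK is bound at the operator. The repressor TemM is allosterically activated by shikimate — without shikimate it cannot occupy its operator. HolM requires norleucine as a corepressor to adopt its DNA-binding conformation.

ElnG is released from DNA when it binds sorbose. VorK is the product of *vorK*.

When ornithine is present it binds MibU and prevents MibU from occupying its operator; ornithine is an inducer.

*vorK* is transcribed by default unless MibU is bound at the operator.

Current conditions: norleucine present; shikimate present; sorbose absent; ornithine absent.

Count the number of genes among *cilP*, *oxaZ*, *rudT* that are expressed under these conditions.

0

Sorbose is absent, so ElnG is active.
Ornithine is absent, so MibU is active.
With repressor MibU bound, *vorK* is not transcribed.
So VorK is not produced.
With repressor ElnG bound, *cilP* is not transcribed.
→ *cilP* is OFF.
Shikimate is present, so TemM is active.
With repressor TemM bound, *oxaZ* is not transcribed.
→ *oxaZ* is OFF.
Norleucine is present, so HolM is active.
With repressor HolM bound, *rudT* is not transcribed.
→ *rudT* is OFF.
0 of the 3 genes are transcribed.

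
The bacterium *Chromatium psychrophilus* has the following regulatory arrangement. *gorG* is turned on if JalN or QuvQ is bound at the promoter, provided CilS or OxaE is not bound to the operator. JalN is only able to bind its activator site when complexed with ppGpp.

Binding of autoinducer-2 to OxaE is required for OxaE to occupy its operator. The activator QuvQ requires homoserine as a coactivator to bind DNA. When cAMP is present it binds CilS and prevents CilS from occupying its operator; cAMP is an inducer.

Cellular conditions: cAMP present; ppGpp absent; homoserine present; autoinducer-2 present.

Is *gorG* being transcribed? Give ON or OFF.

cAMP is present, so CilS is inactive.
ppGpp is absent, so JalN is inactive.
Autoinducer-2 is present, so OxaE is active.
Homoserine is present, so QuvQ is active.
With repressor OxaE bound, *gorG* is not transcribed.

OFF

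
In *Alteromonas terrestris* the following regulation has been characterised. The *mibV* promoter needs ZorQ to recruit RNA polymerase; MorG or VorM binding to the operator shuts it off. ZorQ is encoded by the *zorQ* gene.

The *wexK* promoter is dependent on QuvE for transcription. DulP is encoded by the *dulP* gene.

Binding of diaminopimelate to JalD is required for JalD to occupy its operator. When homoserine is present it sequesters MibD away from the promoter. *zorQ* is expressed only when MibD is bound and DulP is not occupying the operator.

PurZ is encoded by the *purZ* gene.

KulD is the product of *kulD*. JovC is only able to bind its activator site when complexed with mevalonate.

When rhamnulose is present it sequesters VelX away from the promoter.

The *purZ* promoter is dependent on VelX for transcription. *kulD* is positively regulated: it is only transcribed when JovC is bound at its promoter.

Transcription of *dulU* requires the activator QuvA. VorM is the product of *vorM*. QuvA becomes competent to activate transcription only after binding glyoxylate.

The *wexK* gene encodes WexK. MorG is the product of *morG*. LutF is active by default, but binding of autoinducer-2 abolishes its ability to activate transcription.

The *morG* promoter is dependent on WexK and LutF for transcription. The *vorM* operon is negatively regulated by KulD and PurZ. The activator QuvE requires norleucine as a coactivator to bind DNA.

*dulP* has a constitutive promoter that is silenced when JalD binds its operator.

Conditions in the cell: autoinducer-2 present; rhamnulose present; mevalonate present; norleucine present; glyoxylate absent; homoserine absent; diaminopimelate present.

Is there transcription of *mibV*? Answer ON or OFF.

ON

Norleucine is present, so QuvE is active.
No repressor is bound and QuvE is active, so *wexK* is transcribed.
So WexK is produced and active.
Autoinducer-2 is present, so LutF is inactive.
Required activator LutF is absent, so *morG* is not transcribed.
So MorG is not produced.
Mevalonate is present, so JovC is active.
No repressor is bound and JovC is active, so *kulD* is transcribed.
So KulD is produced and active.
Rhamnulose is present, so VelX is inactive.
Required activator VelX is absent, so *purZ* is not transcribed.
So PurZ is not produced.
With repressor KulD bound, *vorM* is not transcribed.
So VorM is not produced.
Homoserine is absent, so MibD is active.
Diaminopimelate is present, so JalD is active.
With repressor JalD bound, *dulP* is not transcribed.
So DulP is not produced.
No repressor is bound and MibD is active, so *zorQ* is transcribed.
So ZorQ is produced and active.
No repressor is bound and ZorQ is active, so *mibV* is transcribed.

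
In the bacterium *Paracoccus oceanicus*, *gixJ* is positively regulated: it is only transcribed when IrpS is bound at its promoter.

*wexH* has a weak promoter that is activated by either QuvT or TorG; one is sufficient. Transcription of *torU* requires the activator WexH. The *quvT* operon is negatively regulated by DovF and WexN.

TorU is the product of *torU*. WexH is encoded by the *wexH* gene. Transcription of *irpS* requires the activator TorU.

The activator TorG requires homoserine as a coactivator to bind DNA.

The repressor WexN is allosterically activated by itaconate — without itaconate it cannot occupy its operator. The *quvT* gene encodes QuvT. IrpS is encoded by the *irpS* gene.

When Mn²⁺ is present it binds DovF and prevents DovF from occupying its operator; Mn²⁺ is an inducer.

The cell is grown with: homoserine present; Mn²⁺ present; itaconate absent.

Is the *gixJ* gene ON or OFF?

ON

Mn²⁺ is present, so DovF is inactive.
Itaconate is absent, so WexN is inactive.
With no repressor bound, *quvT* is transcribed.
So QuvT is produced and active.
Homoserine is present, so TorG is active.
Activator QuvT is present, so *wexH* is transcribed.
So WexH is produced and active.
No repressor is bound and WexH is active, so *torU* is transcribed.
So TorU is produced and active.
No repressor is bound and TorU is active, so *irpS* is transcribed.
So IrpS is produced and active.
No repressor is bound and IrpS is active, so *gixJ* is transcribed.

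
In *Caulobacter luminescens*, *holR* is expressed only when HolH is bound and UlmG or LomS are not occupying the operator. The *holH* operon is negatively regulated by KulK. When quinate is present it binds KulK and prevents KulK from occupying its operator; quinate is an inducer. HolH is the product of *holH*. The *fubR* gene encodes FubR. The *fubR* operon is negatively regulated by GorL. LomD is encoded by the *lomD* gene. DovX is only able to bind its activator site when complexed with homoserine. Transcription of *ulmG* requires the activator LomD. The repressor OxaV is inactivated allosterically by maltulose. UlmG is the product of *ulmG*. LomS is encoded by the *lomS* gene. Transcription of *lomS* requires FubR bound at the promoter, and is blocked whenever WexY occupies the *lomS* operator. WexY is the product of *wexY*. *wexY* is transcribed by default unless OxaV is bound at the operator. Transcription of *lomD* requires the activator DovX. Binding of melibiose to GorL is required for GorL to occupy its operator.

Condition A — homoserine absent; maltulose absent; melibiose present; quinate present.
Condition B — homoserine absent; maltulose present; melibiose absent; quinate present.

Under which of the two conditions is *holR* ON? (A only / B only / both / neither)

both

Condition A:
Homoserine is absent, so DovX is inactive.
Required activator DovX is absent, so *lomD* is not transcribed.
So LomD is not produced.
Required activator LomD is absent, so *ulmG* is not transcribed.
So UlmG is not produced.
Maltulose is absent, so OxaV is active.
With repressor OxaV bound, *wexY* is not transcribed.
So WexY is not produced.
Melibiose is present, so GorL is active.
With repressor GorL bound, *fubR* is not transcribed.
So FubR is not produced.
Required activator FubR is absent, so *lomS* is not transcribed.
So LomS is not produced.
Quinate is present, so KulK is inactive.
With no repressor bound, *holH* is transcribed.
So HolH is produced and active.
No repressor is bound and HolH is active, so *holR* is transcribed.
→ *holR* is ON in A.
Condition B:
Homoserine is absent, so DovX is inactive.
Required activator DovX is absent, so *lomD* is not transcribed.
So LomD is not produced.
Required activator LomD is absent, so *ulmG* is not transcribed.
So UlmG is not produced.
Maltulose is present, so OxaV is inactive.
With no repressor bound, *wexY* is transcribed.
So WexY is produced and active.
Melibiose is absent, so GorL is inactive.
With no repressor bound, *fubR* is transcribed.
So FubR is produced and active.
With repressor WexY bound, *lomS* is not transcribed.
So LomS is not produced.
Quinate is present, so KulK is inactive.
With no repressor bound, *holH* is transcribed.
So HolH is produced and active.
No repressor is bound and HolH is active, so *holR* is transcribed.
→ *holR* is ON in B.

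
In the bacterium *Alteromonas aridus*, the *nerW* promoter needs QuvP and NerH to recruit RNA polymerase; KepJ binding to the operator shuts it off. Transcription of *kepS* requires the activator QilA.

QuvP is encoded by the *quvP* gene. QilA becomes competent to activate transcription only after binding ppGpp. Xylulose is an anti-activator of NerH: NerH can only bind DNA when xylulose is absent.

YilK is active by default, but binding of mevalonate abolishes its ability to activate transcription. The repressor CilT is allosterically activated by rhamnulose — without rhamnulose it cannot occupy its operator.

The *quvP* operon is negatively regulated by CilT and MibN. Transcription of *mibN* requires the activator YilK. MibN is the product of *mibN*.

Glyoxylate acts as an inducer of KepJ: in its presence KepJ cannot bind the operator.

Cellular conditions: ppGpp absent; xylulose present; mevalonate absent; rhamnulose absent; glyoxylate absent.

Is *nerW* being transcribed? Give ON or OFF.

Rhamnulose is absent, so CilT is inactive.
Mevalonate is absent, so YilK is active.
No repressor is bound and YilK is active, so *mibN* is transcribed.
So MibN is produced and active.
With repressor MibN bound, *quvP* is not transcribed.
So QuvP is not produced.
Xylulose is present, so NerH is inactive.
Glyoxylate is absent, so KepJ is active.
With repressor KepJ bound, *nerW* is not transcribed.

OFF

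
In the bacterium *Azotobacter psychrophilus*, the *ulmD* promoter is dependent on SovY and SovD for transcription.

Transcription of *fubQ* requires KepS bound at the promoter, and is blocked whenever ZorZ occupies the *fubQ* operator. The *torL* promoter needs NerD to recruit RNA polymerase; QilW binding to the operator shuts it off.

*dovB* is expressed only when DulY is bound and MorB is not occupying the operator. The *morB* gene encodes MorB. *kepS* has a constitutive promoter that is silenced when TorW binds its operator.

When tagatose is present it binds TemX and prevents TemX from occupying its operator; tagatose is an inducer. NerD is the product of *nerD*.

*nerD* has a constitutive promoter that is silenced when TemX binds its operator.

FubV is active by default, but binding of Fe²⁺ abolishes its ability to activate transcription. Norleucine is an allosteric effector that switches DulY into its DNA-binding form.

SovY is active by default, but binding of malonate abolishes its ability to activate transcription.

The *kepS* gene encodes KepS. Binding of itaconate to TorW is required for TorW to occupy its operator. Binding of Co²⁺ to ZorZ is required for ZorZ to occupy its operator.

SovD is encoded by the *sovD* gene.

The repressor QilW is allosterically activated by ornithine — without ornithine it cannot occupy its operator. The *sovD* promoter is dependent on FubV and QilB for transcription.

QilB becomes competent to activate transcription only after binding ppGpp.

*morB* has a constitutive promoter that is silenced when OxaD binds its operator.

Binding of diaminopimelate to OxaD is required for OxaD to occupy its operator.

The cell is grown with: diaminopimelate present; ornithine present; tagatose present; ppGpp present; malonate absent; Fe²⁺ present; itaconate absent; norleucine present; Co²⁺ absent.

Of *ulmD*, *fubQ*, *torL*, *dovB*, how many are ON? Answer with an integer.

Malonate is absent, so SovY is active.
Fe²⁺ is present, so FubV is inactive.
ppGpp is present, so QilB is active.
Required activator FubV is absent, so *sovD* is not transcribed.
So SovD is not produced.
Required activator SovD is absent, so *ulmD* is not transcribed.
→ *ulmD* is OFF.
Itaconate is absent, so TorW is inactive.
With no repressor bound, *kepS* is transcribed.
So KepS is produced and active.
Co²⁺ is absent, so ZorZ is inactive.
No repressor is bound and KepS is active, so *fubQ* is transcribed.
→ *fubQ* is ON.
Tagatose is present, so TemX is inactive.
With no repressor bound, *nerD* is transcribed.
So NerD is produced and active.
Ornithine is present, so QilW is active.
With repressor QilW bound, *torL* is not transcribed.
→ *torL* is OFF.
Norleucine is present, so DulY is active.
Diaminopimelate is present, so OxaD is active.
With repressor OxaD bound, *morB* is not transcribed.
So MorB is not produced.
No repressor is bound and DulY is active, so *dovB* is transcribed.
→ *dovB* is ON.
2 of the 4 genes are transcribed.

2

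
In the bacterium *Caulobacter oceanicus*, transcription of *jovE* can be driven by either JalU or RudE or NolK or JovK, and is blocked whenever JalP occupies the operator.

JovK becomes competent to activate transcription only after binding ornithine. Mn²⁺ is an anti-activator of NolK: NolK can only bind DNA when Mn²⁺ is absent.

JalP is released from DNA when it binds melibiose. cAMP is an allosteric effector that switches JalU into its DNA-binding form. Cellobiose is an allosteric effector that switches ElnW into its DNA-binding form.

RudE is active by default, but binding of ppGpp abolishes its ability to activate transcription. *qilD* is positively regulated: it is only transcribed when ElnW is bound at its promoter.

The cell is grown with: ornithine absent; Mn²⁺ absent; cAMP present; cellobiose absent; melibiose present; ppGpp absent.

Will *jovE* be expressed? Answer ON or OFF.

ON

cAMP is present, so JalU is active.
ppGpp is absent, so RudE is active.
Mn²⁺ is absent, so NolK is active.
Ornithine is absent, so JovK is inactive.
Melibiose is present, so JalP is inactive.
Activator JalU is present, so *jovE* is transcribed.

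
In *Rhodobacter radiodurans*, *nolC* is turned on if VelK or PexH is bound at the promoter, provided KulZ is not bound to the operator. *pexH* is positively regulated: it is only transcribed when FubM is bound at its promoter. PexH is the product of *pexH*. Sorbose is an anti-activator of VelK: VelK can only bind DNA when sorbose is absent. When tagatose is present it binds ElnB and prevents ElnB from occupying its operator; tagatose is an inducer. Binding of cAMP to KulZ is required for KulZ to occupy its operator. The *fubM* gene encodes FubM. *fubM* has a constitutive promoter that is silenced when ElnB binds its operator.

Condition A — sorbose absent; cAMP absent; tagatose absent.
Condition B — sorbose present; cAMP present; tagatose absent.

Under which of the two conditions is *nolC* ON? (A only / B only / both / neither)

A only

Condition A:
Sorbose is absent, so VelK is active.
cAMP is absent, so KulZ is inactive.
Tagatose is absent, so ElnB is active.
With repressor ElnB bound, *fubM* is not transcribed.
So FubM is not produced.
Required activator FubM is absent, so *pexH* is not transcribed.
So PexH is not produced.
Activator VelK is present, so *nolC* is transcribed.
→ *nolC* is ON in A.
Condition B:
Sorbose is present, so VelK is inactive.
cAMP is present, so KulZ is active.
Tagatose is absent, so ElnB is active.
With repressor ElnB bound, *fubM* is not transcribed.
So FubM is not produced.
Required activator FubM is absent, so *pexH* is not transcribed.
So PexH is not produced.
With repressor KulZ bound, *nolC* is not transcribed.
→ *nolC* is OFF in B.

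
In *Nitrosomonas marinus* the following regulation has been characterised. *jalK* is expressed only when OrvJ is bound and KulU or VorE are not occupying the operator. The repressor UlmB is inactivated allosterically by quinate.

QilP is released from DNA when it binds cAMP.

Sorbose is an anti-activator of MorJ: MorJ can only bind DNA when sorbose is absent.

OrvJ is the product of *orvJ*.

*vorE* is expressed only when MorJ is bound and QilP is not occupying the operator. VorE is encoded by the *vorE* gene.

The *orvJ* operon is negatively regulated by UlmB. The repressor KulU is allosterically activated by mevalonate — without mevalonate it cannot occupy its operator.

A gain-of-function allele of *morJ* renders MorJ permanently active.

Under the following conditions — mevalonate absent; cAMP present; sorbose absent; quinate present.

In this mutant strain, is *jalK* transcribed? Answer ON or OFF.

OFF

Quinate is present, so UlmB is inactive.
With no repressor bound, *orvJ* is transcribed.
So OrvJ is produced and active.
Mevalonate is absent, so KulU is inactive.
cAMP is present, so QilP is inactive.
MorJ is constitutively active in this strain.
No repressor is bound and MorJ is active, so *vorE* is transcribed.
So VorE is produced and active.
With repressor VorE bound, *jalK* is not transcribed.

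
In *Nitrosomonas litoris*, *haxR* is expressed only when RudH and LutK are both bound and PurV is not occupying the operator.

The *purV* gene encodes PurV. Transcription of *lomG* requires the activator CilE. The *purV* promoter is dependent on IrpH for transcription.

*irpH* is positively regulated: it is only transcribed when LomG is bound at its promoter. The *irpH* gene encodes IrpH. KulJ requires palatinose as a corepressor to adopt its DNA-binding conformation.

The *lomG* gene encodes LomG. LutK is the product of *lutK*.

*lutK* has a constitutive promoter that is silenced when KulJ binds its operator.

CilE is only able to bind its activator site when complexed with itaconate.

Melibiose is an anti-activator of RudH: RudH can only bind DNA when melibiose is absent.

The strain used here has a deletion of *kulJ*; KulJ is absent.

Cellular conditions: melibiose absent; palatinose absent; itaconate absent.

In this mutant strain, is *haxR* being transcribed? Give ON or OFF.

Melibiose is absent, so RudH is active.
Itaconate is absent, so CilE is inactive.
Required activator CilE is absent, so *lomG* is not transcribed.
So LomG is not produced.
Required activator LomG is absent, so *irpH* is not transcribed.
So IrpH is not produced.
Required activator IrpH is absent, so *purV* is not transcribed.
So PurV is not produced.
KulJ is non-functional in this strain, so it has no effect.
With no repressor bound, *lutK* is transcribed.
So LutK is produced and active.
No repressor is bound and RudH and LutK are active, so *haxR* is transcribed.

ON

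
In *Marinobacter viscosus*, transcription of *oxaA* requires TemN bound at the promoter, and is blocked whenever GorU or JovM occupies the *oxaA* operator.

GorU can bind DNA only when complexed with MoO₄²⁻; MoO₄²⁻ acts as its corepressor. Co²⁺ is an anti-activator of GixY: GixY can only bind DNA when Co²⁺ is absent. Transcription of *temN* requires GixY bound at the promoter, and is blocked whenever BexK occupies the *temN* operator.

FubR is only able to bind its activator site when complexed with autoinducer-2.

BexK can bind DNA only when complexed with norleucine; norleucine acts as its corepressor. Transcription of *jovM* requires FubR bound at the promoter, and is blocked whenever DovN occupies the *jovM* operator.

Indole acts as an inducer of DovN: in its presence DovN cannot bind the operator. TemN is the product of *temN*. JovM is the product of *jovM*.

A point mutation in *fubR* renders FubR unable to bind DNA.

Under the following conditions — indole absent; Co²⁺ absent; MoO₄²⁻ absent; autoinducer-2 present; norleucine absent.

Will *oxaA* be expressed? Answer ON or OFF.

MoO₄²⁻ is absent, so GorU is inactive.
Norleucine is absent, so BexK is inactive.
Co²⁺ is absent, so GixY is active.
No repressor is bound and GixY is active, so *temN* is transcribed.
So TemN is produced and active.
Indole is absent, so DovN is active.
FubR is non-functional in this strain, so it has no effect.
With repressor DovN bound, *jovM* is not transcribed.
So JovM is not produced.
No repressor is bound and TemN is active, so *oxaA* is transcribed.

ON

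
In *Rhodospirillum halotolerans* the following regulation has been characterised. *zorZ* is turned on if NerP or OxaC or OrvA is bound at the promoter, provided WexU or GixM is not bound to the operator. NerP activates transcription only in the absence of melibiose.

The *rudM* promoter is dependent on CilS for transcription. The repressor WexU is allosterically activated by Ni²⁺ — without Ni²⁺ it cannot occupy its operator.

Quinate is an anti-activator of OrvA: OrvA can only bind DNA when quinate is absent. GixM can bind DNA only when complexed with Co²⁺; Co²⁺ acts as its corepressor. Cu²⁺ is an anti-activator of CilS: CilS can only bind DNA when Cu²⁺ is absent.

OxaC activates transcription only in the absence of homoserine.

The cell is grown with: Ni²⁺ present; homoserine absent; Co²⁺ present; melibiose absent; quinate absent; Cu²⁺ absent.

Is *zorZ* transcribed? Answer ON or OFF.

OFF

Ni²⁺ is present, so WexU is active.
Melibiose is absent, so NerP is active.
Co²⁺ is present, so GixM is active.
Homoserine is absent, so OxaC is active.
Quinate is absent, so OrvA is active.
With repressor WexU bound, *zorZ* is not transcribed.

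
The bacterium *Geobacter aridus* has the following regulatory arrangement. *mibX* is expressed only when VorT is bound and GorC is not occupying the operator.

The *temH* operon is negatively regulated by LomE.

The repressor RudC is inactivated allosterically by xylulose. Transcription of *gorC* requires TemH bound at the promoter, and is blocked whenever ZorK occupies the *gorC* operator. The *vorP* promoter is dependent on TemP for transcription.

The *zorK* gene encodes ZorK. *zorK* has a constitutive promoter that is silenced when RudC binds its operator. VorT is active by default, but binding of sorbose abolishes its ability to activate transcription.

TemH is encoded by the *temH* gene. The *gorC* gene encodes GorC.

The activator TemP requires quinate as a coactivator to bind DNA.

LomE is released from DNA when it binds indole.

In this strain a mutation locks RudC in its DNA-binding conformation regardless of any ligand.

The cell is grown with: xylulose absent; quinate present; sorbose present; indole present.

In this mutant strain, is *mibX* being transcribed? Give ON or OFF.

OFF

Sorbose is present, so VorT is inactive.
Indole is present, so LomE is inactive.
With no repressor bound, *temH* is transcribed.
So TemH is produced and active.
RudC is constitutively active in this strain.
With repressor RudC bound, *zorK* is not transcribed.
So ZorK is not produced.
No repressor is bound and TemH is active, so *gorC* is transcribed.
So GorC is produced and active.
With repressor GorC bound, *mibX* is not transcribed.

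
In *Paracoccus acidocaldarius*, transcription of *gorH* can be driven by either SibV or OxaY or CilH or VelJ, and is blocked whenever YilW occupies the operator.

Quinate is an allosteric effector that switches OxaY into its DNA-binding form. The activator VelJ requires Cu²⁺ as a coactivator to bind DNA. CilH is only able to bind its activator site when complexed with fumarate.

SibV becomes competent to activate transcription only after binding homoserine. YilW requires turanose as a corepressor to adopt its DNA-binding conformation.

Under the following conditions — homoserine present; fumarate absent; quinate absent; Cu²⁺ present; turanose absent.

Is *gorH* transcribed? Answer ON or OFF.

ON

Homoserine is present, so SibV is active.
Quinate is absent, so OxaY is inactive.
Turanose is absent, so YilW is inactive.
Fumarate is absent, so CilH is inactive.
Cu²⁺ is present, so VelJ is active.
Activator SibV is present, so *gorH* is transcribed.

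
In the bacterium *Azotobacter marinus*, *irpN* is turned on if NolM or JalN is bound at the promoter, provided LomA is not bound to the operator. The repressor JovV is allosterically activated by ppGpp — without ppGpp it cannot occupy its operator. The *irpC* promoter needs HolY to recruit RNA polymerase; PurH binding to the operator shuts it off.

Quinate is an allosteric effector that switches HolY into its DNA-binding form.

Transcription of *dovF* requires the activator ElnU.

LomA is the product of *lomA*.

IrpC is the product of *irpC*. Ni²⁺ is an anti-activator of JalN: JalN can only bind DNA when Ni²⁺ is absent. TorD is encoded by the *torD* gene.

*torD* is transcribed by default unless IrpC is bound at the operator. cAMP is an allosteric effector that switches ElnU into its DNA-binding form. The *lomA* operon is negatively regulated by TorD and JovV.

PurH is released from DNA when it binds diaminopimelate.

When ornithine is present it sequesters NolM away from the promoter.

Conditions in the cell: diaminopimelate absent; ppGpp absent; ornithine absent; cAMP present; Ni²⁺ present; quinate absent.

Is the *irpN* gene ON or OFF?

Ornithine is absent, so NolM is active.
Quinate is absent, so HolY is inactive.
Diaminopimelate is absent, so PurH is active.
With repressor PurH bound, *irpC* is not transcribed.
So IrpC is not produced.
With no repressor bound, *torD* is transcribed.
So TorD is produced and active.
ppGpp is absent, so JovV is inactive.
With repressor TorD bound, *lomA* is not transcribed.
So LomA is not produced.
Ni²⁺ is present, so JalN is inactive.
Activator NolM is present, so *irpN* is transcribed.

ON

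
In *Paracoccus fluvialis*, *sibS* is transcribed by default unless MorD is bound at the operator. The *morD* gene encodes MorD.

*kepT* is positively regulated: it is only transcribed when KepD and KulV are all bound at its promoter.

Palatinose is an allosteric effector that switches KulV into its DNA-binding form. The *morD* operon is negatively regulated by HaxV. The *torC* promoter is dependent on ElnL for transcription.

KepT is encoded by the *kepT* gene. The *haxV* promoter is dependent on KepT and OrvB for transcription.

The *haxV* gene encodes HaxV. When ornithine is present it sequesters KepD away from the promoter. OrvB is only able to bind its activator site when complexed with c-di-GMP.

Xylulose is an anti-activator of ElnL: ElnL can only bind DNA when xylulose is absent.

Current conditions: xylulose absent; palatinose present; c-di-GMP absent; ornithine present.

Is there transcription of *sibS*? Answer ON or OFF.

OFF

Ornithine is present, so KepD is inactive.
Palatinose is present, so KulV is active.
Required activator KepD is absent, so *kepT* is not transcribed.
So KepT is not produced.
c-di-GMP is absent, so OrvB is inactive.
Required activator KepT is absent, so *haxV* is not transcribed.
So HaxV is not produced.
With no repressor bound, *morD* is transcribed.
So MorD is produced and active.
With repressor MorD bound, *sibS* is not transcribed.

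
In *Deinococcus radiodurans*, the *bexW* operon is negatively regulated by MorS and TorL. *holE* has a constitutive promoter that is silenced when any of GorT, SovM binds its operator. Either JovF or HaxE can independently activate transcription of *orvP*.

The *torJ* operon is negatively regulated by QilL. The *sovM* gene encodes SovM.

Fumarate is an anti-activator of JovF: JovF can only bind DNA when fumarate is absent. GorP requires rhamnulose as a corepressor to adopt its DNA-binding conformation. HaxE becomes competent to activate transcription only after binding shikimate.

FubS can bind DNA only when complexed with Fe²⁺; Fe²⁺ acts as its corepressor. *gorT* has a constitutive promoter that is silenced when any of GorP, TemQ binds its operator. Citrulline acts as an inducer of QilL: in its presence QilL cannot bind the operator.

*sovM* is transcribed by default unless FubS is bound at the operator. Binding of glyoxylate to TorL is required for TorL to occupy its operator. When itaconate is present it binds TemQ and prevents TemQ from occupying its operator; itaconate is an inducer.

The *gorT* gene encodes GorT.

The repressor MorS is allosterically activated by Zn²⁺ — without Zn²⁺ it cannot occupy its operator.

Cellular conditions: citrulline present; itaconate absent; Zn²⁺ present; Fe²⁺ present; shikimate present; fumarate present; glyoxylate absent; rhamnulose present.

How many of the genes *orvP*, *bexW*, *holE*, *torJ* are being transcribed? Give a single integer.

Fumarate is present, so JovF is inactive.
Shikimate is present, so HaxE is active.
Activator HaxE is present, so *orvP* is transcribed.
→ *orvP* is ON.
Zn²⁺ is present, so MorS is active.
Glyoxylate is absent, so TorL is inactive.
With repressor MorS bound, *bexW* is not transcribed.
→ *bexW* is OFF.
Rhamnulose is present, so GorP is active.
Itaconate is absent, so TemQ is active.
With repressor GorP bound, *gorT* is not transcribed.
So GorT is not produced.
Fe²⁺ is present, so FubS is active.
With repressor FubS bound, *sovM* is not transcribed.
So SovM is not produced.
With no repressor bound, *holE* is transcribed.
→ *holE* is ON.
Citrulline is present, so QilL is inactive.
With no repressor bound, *torJ* is transcribed.
→ *torJ* is ON.
3 of the 4 genes are transcribed.

3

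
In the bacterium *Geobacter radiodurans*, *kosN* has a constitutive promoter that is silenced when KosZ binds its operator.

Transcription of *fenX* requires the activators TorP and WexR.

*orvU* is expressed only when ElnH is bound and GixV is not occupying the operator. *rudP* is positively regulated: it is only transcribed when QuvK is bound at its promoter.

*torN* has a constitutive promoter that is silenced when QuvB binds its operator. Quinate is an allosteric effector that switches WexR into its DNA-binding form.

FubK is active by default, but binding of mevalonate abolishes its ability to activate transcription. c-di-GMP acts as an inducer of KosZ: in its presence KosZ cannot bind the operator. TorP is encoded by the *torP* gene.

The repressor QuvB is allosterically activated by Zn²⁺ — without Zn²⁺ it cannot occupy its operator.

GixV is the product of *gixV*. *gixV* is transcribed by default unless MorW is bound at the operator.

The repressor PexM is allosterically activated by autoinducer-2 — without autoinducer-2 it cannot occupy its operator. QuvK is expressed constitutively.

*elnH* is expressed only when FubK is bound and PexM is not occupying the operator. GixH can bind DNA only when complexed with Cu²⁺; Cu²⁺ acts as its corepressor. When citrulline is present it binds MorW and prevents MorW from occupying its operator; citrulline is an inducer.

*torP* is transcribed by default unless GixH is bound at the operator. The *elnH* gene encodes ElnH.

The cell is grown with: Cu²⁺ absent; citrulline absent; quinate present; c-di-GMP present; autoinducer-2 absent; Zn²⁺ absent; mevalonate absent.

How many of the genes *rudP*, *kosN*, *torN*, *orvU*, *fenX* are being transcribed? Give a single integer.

5

QuvK is produced constitutively and is active.
No repressor is bound and QuvK is active, so *rudP* is transcribed.
→ *rudP* is ON.
c-di-GMP is present, so KosZ is inactive.
With no repressor bound, *kosN* is transcribed.
→ *kosN* is ON.
Zn²⁺ is absent, so QuvB is inactive.
With no repressor bound, *torN* is transcribed.
→ *torN* is ON.
Autoinducer-2 is absent, so PexM is inactive.
Mevalonate is absent, so FubK is active.
No repressor is bound and FubK is active, so *elnH* is transcribed.
So ElnH is produced and active.
Citrulline is absent, so MorW is active.
With repressor MorW bound, *gixV* is not transcribed.
So GixV is not produced.
No repressor is bound and ElnH is active, so *orvU* is transcribed.
→ *orvU* is ON.
Cu²⁺ is absent, so GixH is inactive.
With no repressor bound, *torP* is transcribed.
So TorP is produced and active.
Quinate is present, so WexR is active.
No repressor is bound and TorP and WexR are active, so *fenX* is transcribed.
→ *fenX* is ON.
5 of the 5 genes are transcribed.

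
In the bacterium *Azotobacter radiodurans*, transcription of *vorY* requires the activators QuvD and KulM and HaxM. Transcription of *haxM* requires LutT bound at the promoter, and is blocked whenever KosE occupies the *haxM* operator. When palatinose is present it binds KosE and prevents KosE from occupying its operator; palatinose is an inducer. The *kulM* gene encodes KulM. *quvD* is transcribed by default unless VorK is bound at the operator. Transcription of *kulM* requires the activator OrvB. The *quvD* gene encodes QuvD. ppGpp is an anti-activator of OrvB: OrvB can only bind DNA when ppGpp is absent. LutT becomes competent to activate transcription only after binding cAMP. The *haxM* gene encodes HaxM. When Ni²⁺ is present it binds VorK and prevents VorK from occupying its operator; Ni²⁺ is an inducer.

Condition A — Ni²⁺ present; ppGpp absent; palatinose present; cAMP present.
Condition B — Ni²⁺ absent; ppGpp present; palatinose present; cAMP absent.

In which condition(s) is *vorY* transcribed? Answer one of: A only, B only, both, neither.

Condition A:
Ni²⁺ is present, so VorK is inactive.
With no repressor bound, *quvD* is transcribed.
So QuvD is produced and active.
ppGpp is absent, so OrvB is active.
No repressor is bound and OrvB is active, so *kulM* is transcribed.
So KulM is produced and active.
Palatinose is present, so KosE is inactive.
cAMP is present, so LutT is active.
No repressor is bound and LutT is active, so *haxM* is transcribed.
So HaxM is produced and active.
No repressor is bound and QuvD and KulM and HaxM are active, so *vorY* is transcribed.
→ *vorY* is ON in A.
Condition B:
Ni²⁺ is absent, so VorK is active.
With repressor VorK bound, *quvD* is not transcribed.
So QuvD is not produced.
ppGpp is present, so OrvB is inactive.
Required activator OrvB is absent, so *kulM* is not transcribed.
So KulM is not produced.
Palatinose is present, so KosE is inactive.
cAMP is absent, so LutT is inactive.
Required activator LutT is absent, so *haxM* is not transcribed.
So HaxM is not produced.
Required activator QuvD is absent, so *vorY* is not transcribed.
→ *vorY* is OFF in B.

A only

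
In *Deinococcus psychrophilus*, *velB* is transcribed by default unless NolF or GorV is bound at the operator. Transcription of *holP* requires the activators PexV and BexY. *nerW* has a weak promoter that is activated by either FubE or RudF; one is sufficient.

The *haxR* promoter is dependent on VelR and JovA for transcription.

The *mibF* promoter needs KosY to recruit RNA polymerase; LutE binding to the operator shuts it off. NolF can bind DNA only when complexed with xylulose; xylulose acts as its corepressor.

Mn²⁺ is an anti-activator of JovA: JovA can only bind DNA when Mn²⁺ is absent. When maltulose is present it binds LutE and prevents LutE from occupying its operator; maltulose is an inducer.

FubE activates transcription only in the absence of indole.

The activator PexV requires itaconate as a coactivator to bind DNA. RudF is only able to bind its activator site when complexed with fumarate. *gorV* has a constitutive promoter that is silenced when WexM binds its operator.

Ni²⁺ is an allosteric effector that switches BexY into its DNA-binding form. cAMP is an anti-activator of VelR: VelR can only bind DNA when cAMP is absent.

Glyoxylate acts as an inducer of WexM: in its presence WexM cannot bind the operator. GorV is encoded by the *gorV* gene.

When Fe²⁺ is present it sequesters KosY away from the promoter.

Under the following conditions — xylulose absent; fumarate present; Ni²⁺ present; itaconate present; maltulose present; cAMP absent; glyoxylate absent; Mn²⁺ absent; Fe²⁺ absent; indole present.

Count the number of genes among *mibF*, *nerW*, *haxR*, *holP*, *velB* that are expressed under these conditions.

Maltulose is present, so LutE is inactive.
Fe²⁺ is absent, so KosY is active.
No repressor is bound and KosY is active, so *mibF* is transcribed.
→ *mibF* is ON.
Indole is present, so FubE is inactive.
Fumarate is present, so RudF is active.
Activator RudF is present, so *nerW* is transcribed.
→ *nerW* is ON.
cAMP is absent, so VelR is active.
Mn²⁺ is absent, so JovA is active.
No repressor is bound and VelR and JovA are active, so *haxR* is transcribed.
→ *haxR* is ON.
Itaconate is present, so PexV is active.
Ni²⁺ is present, so BexY is active.
No repressor is bound and PexV and BexY are active, so *holP* is transcribed.
→ *holP* is ON.
Xylulose is absent, so NolF is inactive.
Glyoxylate is absent, so WexM is active.
With repressor WexM bound, *gorV* is not transcribed.
So GorV is not produced.
With no repressor bound, *velB* is transcribed.
→ *velB* is ON.
5 of the 5 genes are transcribed.

5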